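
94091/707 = 94091/707= 133.08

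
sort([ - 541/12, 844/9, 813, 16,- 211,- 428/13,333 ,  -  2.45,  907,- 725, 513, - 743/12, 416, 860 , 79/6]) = [  -  725, - 211,  -  743/12,-541/12, - 428/13, - 2.45, 79/6,16,844/9, 333, 416, 513, 813, 860,907]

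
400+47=447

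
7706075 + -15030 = 7691045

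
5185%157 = 4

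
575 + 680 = 1255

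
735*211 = 155085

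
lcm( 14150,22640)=113200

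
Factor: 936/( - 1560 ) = - 3^1*5^( - 1 ) = - 3/5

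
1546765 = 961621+585144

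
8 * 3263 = 26104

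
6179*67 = 413993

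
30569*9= 275121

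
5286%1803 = 1680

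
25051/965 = 25 + 926/965 =25.96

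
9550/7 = 9550/7= 1364.29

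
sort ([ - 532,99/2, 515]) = [ - 532, 99/2, 515]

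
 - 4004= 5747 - 9751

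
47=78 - 31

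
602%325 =277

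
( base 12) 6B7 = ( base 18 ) 31D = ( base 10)1003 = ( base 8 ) 1753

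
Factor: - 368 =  - 2^4*23^1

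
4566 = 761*6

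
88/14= 6 +2/7 = 6.29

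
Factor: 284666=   2^1*317^1*449^1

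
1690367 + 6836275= 8526642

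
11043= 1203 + 9840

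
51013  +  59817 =110830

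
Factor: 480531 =3^1 * 31^1 * 5167^1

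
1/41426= 1/41426 = 0.00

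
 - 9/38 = -9/38 = - 0.24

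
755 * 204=154020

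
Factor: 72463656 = 2^3*3^1 * 17^1*97^1*1831^1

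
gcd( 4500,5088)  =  12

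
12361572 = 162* 76306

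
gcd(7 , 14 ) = 7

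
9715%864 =211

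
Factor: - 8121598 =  - 2^1 * 4060799^1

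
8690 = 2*4345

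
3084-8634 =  - 5550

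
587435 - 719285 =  - 131850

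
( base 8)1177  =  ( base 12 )453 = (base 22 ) 171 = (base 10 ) 639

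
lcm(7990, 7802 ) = 663170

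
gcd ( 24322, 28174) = 2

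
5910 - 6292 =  - 382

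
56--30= 86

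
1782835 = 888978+893857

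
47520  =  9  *5280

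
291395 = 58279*5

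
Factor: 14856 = 2^3 * 3^1*619^1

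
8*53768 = 430144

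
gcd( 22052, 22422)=74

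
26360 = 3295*8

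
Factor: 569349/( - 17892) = -891/28 = - 2^( - 2)*3^4*7^( - 1 )*11^1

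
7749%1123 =1011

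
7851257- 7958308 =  - 107051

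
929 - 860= 69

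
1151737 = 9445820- 8294083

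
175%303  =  175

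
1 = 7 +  - 6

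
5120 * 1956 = 10014720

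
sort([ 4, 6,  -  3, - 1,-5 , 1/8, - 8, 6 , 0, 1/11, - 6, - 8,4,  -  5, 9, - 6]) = [ - 8,  -  8, - 6, - 6,-5, - 5, - 3, - 1,0, 1/11,1/8, 4 , 4, 6, 6, 9 ] 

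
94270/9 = 94270/9 = 10474.44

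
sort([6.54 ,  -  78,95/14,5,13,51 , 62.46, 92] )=[ - 78,  5, 6.54, 95/14, 13, 51,62.46,92]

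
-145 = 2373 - 2518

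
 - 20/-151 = 20/151=0.13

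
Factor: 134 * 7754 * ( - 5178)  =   - 5380128408  =  - 2^3*3^1 * 67^1*863^1*3877^1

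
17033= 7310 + 9723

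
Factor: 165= 3^1*5^1*11^1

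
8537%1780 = 1417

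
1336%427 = 55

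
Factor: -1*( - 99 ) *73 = 7227=3^2*11^1*73^1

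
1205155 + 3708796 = 4913951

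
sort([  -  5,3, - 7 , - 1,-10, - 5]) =[ - 10, - 7, - 5, - 5,  -  1, 3 ]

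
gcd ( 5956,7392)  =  4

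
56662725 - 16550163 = 40112562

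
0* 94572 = 0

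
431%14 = 11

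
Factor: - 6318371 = - 1549^1*4079^1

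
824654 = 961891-137237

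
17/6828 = 17/6828 = 0.00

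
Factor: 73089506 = 2^1 * 7^1*31^1*168409^1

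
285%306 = 285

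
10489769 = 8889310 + 1600459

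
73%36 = 1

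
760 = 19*40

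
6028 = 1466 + 4562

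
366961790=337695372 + 29266418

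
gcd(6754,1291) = 1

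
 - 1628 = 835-2463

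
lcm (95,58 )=5510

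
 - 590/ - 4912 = 295/2456= 0.12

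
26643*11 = 293073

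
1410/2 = 705 = 705.00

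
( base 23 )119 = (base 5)4221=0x231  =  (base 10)561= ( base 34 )GH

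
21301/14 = 3043/2 = 1521.50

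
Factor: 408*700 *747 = 213343200 = 2^5*3^3*5^2*7^1*17^1 * 83^1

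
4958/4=2479/2 = 1239.50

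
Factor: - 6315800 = -2^3 * 5^2*23^1 * 1373^1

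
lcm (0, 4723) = 0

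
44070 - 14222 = 29848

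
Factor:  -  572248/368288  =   - 2^(-2)*17^( - 1) * 233^1*307^1*677^( -1) = -  71531/46036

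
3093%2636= 457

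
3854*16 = 61664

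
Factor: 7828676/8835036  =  3^ ( - 1 )*7^( - 1)*17^ ( - 1 )*23^(  -  1)*97^1* 269^( - 1)*20177^1 = 1957169/2208759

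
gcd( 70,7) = 7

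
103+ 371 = 474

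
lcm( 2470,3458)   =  17290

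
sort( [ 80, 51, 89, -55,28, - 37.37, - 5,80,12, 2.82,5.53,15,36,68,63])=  [ - 55, - 37.37, - 5 , 2.82,5.53,12,15,28,36,51, 63, 68 , 80,80, 89]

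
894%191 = 130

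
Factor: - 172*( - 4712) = 2^5*19^1 * 31^1*43^1 = 810464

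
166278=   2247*74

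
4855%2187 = 481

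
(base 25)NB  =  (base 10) 586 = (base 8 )1112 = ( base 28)KQ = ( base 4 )21022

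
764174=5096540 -4332366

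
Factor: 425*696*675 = 199665000 = 2^3*3^4*5^4*17^1*29^1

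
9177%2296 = 2289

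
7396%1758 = 364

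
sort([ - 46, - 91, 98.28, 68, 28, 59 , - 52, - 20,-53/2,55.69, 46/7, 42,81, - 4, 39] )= [-91, - 52, -46,-53/2,  -  20,-4, 46/7, 28, 39,42, 55.69,  59,68, 81, 98.28 ]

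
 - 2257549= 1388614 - 3646163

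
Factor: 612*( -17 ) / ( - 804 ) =3^1*17^2*67^( - 1 ) = 867/67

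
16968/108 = 157 + 1/9 = 157.11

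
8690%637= 409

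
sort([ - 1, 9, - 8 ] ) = [- 8,-1,9]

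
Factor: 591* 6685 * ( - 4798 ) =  -18956106330  =  - 2^1*3^1*5^1*7^1 *191^1*197^1 * 2399^1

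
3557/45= 79 + 2/45 = 79.04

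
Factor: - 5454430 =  - 2^1 * 5^1*545443^1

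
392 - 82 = 310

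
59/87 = 59/87 = 0.68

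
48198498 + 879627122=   927825620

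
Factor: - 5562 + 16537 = 5^2*439^1 = 10975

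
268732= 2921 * 92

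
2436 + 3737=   6173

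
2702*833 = 2250766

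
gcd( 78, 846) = 6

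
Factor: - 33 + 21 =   -  2^2*3^1 = - 12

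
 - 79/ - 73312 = 1/928 = 0.00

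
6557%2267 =2023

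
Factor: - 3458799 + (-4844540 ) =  - 8303339 = - 11^1*151^1 * 4999^1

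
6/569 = 6/569 = 0.01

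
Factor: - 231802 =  - 2^1*115901^1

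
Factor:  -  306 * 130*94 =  - 2^3*3^2*5^1*13^1 * 17^1 * 47^1 = -3739320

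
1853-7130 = - 5277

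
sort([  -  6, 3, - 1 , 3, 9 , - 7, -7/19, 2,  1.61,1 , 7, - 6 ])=[  -  7, - 6,  -  6 , - 1, - 7/19, 1 , 1.61, 2, 3,3, 7, 9 ]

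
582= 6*97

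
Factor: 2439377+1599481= 2^1* 3^2*173^1*1297^1 = 4038858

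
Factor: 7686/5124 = 3/2 = 2^ ( - 1 )*3^1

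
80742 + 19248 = 99990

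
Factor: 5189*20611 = 106950479 = 5189^1*20611^1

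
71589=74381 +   -  2792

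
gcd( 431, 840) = 1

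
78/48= 1 + 5/8 = 1.62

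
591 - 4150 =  - 3559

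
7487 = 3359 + 4128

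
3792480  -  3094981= 697499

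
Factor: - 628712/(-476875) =2^3*5^ (-4) * 103^1 = 824/625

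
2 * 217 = 434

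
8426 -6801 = 1625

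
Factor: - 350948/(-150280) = 2^( - 1)*5^(- 1)*17^( - 1)*397^1 = 397/170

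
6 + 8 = 14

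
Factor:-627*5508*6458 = -22302806328 = - 2^3*3^5*11^1*17^1*19^1*3229^1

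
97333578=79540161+17793417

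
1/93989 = 1/93989  =  0.00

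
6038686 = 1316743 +4721943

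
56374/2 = 28187 = 28187.00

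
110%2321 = 110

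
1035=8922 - 7887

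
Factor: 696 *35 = 24360=2^3*3^1 *5^1* 7^1* 29^1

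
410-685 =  - 275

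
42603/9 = 4733+2/3 = 4733.67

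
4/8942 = 2/4471=0.00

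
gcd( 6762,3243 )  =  69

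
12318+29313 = 41631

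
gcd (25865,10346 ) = 5173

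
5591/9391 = 5591/9391  =  0.60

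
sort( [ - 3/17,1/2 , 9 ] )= [ - 3/17,1/2,9]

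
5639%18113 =5639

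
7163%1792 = 1787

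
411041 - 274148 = 136893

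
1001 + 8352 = 9353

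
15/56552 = 15/56552 =0.00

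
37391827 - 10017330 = 27374497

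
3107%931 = 314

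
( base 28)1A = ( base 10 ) 38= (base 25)1D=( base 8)46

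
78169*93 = 7269717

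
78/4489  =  78/4489 = 0.02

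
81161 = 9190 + 71971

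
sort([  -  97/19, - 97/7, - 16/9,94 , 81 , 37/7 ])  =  [ - 97/7, - 97/19, - 16/9 , 37/7, 81, 94]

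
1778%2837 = 1778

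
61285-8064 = 53221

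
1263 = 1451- 188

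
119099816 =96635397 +22464419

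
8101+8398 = 16499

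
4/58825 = 4/58825=0.00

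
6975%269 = 250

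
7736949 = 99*78151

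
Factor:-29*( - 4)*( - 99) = -2^2*3^2*11^1*29^1 = -11484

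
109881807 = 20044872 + 89836935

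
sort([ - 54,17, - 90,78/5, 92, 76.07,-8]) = [ - 90 , - 54,-8,78/5,17,76.07, 92 ]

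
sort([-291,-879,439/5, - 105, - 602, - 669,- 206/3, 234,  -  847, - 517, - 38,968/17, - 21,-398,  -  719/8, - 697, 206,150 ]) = [ - 879, - 847,  -  697,-669, - 602,  -  517,-398  , - 291, - 105, - 719/8,-206/3, - 38, - 21, 968/17 , 439/5, 150,206, 234 ] 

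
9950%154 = 94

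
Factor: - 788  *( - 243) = 2^2 * 3^5*197^1 = 191484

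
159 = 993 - 834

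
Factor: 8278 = 2^1* 4139^1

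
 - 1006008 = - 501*2008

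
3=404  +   - 401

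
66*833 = 54978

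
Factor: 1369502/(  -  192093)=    - 2^1*3^( - 1 )*11^( - 1 )*5821^( - 1)*684751^1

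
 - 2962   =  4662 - 7624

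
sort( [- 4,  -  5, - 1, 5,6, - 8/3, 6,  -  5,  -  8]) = [  -  8 ,  -  5, - 5, -4,  -  8/3, - 1,5,6, 6 ] 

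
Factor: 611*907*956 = 529793212= 2^2 * 13^1*47^1 *239^1*907^1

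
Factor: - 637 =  - 7^2*13^1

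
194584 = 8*24323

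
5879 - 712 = 5167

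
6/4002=1/667  =  0.00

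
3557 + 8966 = 12523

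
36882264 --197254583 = 234136847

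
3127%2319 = 808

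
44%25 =19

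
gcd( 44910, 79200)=90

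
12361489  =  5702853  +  6658636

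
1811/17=1811/17 = 106.53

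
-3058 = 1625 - 4683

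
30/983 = 30/983 = 0.03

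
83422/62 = 1345 + 16/31 = 1345.52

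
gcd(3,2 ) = 1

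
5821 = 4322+1499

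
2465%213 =122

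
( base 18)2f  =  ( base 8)63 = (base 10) 51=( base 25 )21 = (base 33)1i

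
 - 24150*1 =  - 24150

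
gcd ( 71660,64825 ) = 5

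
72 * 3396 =244512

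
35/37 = 35/37 = 0.95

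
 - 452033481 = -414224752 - 37808729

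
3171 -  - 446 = 3617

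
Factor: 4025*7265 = 29241625= 5^3 * 7^1*23^1*1453^1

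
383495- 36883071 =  - 36499576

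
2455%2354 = 101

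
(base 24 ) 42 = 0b1100010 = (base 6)242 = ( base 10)98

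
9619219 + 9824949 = 19444168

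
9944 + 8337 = 18281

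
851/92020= 851/92020 = 0.01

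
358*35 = 12530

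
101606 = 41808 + 59798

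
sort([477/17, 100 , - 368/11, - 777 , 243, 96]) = [ - 777, - 368/11,  477/17, 96, 100,243] 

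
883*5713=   5044579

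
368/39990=184/19995 =0.01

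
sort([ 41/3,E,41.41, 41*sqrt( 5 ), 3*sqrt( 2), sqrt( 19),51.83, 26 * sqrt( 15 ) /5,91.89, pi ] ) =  [E, pi, 3*sqrt(2 ),  sqrt (19),  41/3,26 * sqrt(15)/5,41.41,51.83, 41*sqrt( 5), 91.89] 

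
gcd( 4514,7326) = 74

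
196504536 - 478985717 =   -  282481181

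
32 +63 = 95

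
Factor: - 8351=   -  7^1*1193^1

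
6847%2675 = 1497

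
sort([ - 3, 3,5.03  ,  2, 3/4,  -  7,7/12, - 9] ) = [ -9, - 7,  -  3,  7/12,3/4,2, 3, 5.03 ]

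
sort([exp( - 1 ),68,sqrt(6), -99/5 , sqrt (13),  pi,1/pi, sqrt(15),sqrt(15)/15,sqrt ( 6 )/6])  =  [ - 99/5,sqrt( 15) /15, 1/pi,exp( - 1),sqrt( 6)/6,sqrt(6),  pi, sqrt( 13) , sqrt( 15 ), 68]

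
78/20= 3+9/10   =  3.90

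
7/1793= 7/1793= 0.00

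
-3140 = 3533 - 6673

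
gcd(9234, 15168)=6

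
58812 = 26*2262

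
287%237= 50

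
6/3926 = 3/1963 = 0.00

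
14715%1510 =1125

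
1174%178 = 106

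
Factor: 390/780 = 1/2 = 2^( - 1)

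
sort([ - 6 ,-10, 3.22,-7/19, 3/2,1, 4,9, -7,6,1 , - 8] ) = [ - 10, - 8 , - 7, -6,  -  7/19,1,  1,3/2, 3.22, 4,6,9]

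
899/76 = 899/76=   11.83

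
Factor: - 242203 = - 13^1*31^1*601^1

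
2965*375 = 1111875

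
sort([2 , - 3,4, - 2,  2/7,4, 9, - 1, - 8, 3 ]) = [ - 8, - 3, - 2,-1, 2/7, 2, 3, 4,  4 , 9] 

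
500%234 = 32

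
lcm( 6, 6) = 6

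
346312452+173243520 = 519555972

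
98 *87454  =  8570492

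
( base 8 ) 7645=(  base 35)39F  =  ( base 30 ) 4df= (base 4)332211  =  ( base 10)4005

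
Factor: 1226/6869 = 2^1*613^1*6869^( - 1) 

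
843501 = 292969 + 550532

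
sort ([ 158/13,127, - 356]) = [ - 356,158/13 , 127]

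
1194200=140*8530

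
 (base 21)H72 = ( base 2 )1110111011110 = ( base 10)7646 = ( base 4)1313132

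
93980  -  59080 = 34900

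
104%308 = 104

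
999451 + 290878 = 1290329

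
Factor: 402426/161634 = 3^1 * 11^ ( - 1) *31^( - 1 )*283^1 = 849/341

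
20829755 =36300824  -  15471069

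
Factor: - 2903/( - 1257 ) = 3^ ( -1)*419^( - 1 )*2903^1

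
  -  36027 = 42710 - 78737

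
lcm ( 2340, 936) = 4680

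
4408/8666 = 2204/4333 = 0.51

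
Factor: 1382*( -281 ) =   -  2^1 * 281^1*691^1 = -  388342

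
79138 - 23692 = 55446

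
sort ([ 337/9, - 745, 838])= [ - 745, 337/9,838]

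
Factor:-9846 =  - 2^1*3^2*547^1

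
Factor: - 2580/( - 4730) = 6/11 = 2^1*3^1 * 11^ (  -  1 ) 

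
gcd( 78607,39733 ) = 1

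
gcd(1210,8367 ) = 1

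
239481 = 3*79827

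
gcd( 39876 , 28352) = 4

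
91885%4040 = 3005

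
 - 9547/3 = -9547/3 =- 3182.33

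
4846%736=430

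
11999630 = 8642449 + 3357181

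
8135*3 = 24405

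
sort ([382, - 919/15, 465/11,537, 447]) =[ - 919/15,465/11,382,447,  537]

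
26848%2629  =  558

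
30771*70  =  2153970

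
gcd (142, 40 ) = 2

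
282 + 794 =1076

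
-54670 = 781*( - 70)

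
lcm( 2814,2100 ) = 140700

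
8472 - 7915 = 557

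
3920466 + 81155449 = 85075915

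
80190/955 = 83 + 185/191= 83.97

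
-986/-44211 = 986/44211 = 0.02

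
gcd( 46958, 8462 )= 2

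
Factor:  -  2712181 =-2712181^1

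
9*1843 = 16587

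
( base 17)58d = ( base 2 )11000111010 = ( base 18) 4GA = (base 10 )1594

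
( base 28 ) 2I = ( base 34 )26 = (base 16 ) 4a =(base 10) 74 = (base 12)62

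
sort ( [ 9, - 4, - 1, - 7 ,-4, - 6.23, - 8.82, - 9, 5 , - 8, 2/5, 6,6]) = [ - 9,-8.82, - 8, - 7, - 6.23, - 4, - 4,- 1, 2/5, 5 , 6,6,  9] 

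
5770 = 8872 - 3102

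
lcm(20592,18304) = 164736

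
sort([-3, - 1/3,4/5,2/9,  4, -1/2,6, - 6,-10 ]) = [ - 10, - 6 ,- 3, - 1/2, - 1/3 , 2/9, 4/5 , 4,  6]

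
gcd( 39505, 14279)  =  1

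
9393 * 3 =28179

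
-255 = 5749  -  6004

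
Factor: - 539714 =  - 2^1 * 7^1 * 19^1*2029^1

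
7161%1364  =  341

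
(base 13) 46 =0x3a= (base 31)1R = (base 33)1P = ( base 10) 58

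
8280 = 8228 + 52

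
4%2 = 0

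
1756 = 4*439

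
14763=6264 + 8499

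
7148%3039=1070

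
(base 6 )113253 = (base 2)10011001100001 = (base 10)9825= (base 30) arf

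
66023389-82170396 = -16147007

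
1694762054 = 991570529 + 703191525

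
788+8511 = 9299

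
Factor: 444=2^2*3^1*37^1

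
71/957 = 71/957 = 0.07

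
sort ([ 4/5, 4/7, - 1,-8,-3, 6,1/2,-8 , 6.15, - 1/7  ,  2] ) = [ - 8,  -  8, - 3, - 1, - 1/7,1/2, 4/7, 4/5,2,6, 6.15 ]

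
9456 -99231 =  - 89775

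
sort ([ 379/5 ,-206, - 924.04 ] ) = [ - 924.04 , - 206,379/5 ]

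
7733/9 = 859 + 2/9  =  859.22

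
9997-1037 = 8960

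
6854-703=6151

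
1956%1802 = 154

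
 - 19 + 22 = 3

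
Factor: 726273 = 3^3*37^1*727^1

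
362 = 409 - 47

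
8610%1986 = 666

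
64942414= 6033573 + 58908841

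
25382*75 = 1903650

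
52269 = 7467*7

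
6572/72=91+5/18= 91.28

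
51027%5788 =4723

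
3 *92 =276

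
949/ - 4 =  - 949/4 = - 237.25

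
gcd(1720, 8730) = 10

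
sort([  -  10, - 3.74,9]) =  [- 10, - 3.74, 9]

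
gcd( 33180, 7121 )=1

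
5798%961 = 32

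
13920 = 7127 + 6793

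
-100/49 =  - 3 + 47/49=-2.04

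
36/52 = 9/13 = 0.69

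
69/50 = 1+19/50 = 1.38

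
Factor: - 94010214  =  -2^1 * 3^1*19^1* 824651^1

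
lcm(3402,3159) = 44226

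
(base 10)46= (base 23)20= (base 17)2c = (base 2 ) 101110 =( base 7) 64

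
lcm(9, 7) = 63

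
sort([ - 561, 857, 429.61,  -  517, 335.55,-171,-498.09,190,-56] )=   [-561, - 517, - 498.09, - 171,-56,190,335.55, 429.61,857 ]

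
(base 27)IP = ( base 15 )241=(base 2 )111111111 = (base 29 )hi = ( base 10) 511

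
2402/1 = 2402 = 2402.00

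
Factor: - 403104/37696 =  - 663/62 = - 2^( - 1) * 3^1*13^1 * 17^1 * 31^( - 1)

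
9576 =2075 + 7501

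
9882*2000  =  19764000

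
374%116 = 26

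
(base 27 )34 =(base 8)125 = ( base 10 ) 85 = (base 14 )61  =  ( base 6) 221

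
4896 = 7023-2127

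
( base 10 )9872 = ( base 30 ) at2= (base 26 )efi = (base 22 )k8g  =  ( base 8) 23220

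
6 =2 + 4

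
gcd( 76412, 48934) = 2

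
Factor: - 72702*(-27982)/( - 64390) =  - 1017173682/32195 = - 2^1*3^2*5^(  -  1 )*7^1*17^1*47^( - 1) * 137^( - 1)*577^1 * 823^1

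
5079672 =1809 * 2808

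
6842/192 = 35 + 61/96  =  35.64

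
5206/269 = 5206/269 = 19.35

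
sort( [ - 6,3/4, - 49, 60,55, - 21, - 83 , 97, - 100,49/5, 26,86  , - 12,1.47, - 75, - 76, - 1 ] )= [ - 100, - 83, - 76, - 75, - 49 , - 21,  -  12, - 6,-1,3/4, 1.47, 49/5,  26 , 55,60,86,  97]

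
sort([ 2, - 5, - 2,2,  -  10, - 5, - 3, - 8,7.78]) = [ - 10, - 8, - 5,-5, - 3 , - 2,2,2  ,  7.78 ]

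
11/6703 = 11/6703=0.00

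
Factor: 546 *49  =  2^1*3^1*7^3*13^1=26754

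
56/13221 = 56/13221 = 0.00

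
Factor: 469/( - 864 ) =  -2^( - 5)*3^( - 3)*7^1 * 67^1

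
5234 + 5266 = 10500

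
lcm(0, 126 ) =0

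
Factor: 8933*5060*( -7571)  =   - 2^2*5^1*11^1*23^1*67^1*113^1*8933^1= - 342216619580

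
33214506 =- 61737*( - 538)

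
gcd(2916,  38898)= 18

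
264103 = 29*9107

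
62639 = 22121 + 40518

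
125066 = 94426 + 30640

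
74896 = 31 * 2416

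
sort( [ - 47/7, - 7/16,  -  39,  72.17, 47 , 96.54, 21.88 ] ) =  [ - 39, - 47/7,-7/16, 21.88 , 47,72.17,96.54 ] 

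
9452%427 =58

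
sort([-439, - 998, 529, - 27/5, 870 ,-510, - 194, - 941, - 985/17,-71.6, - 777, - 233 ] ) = [ - 998, - 941, - 777,-510,-439, -233, - 194, - 71.6, - 985/17, - 27/5,529, 870]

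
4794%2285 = 224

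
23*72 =1656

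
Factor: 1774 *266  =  2^2*7^1*19^1*887^1=471884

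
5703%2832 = 39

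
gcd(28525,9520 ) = 35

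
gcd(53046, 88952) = 2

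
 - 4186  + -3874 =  - 8060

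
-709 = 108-817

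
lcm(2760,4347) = 173880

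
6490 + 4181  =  10671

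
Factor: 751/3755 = 5^( -1) = 1/5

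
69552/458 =34776/229 = 151.86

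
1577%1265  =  312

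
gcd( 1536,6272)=128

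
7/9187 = 7/9187= 0.00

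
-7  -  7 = -14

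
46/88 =23/44 = 0.52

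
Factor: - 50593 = - 50593^1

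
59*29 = 1711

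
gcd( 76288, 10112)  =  128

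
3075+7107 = 10182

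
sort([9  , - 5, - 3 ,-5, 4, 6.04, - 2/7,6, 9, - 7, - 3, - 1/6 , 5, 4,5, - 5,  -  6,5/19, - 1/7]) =[ - 7, - 6, - 5, - 5, - 5,-3, -3, - 2/7, - 1/6, - 1/7,  5/19,  4, 4,5,5, 6,  6.04,9,  9] 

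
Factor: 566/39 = 2^1 * 3^(-1 ) * 13^( - 1)*283^1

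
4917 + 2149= 7066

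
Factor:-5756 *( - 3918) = 2^3*3^1* 653^1* 1439^1 = 22552008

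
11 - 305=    - 294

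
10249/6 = 10249/6= 1708.17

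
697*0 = 0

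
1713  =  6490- 4777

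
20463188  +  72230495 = 92693683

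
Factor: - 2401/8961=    - 3^(  -  1 )*7^4 * 29^( - 1)*103^( - 1 ) 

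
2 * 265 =530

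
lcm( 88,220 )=440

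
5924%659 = 652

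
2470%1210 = 50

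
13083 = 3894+9189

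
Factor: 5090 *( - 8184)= -41656560 = - 2^4*3^1*5^1*11^1*31^1*509^1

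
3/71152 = 3/71152 = 0.00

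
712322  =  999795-287473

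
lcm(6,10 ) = 30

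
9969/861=3323/287 = 11.58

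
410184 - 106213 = 303971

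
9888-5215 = 4673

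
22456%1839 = 388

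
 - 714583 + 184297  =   -530286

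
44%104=44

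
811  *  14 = 11354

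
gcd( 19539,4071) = 3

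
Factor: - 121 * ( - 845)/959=5^1 * 7^( - 1)*11^2*13^2 * 137^( - 1) = 102245/959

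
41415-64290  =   - 22875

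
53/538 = 53/538 = 0.10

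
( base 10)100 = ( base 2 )1100100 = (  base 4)1210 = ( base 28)3G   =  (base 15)6a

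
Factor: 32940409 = 32940409^1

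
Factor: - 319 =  - 11^1*29^1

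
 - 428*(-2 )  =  856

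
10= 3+7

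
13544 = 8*1693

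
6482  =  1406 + 5076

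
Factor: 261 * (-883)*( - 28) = 2^2*3^2*7^1*29^1*883^1  =  6452964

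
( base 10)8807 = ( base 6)104435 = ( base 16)2267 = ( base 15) 2922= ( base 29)adk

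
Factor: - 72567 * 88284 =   -  2^2*3^3*7^1*11^1*733^1 * 1051^1 =-6406505028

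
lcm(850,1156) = 28900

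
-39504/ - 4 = 9876 + 0/1=9876.00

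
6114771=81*75491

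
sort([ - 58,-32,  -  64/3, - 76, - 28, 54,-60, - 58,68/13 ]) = [ - 76, - 60, -58, - 58, - 32,-28, - 64/3, 68/13,54] 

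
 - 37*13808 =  - 510896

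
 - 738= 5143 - 5881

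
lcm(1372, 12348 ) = 12348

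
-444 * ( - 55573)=24674412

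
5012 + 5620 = 10632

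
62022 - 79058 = - 17036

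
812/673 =1 + 139/673 = 1.21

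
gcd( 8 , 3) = 1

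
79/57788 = 79/57788 = 0.00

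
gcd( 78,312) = 78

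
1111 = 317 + 794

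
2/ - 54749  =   - 2/54749 = -  0.00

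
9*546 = 4914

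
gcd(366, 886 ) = 2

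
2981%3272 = 2981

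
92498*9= 832482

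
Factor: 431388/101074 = 414/97 =2^1 * 3^2*23^1*97^( - 1 ) 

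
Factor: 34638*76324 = 2^3*3^1*23^1*251^1*19081^1 = 2643710712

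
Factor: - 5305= - 5^1*1061^1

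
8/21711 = 8/21711 = 0.00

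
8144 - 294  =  7850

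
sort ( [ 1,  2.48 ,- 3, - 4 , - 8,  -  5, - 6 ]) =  [ - 8, - 6,  -  5,-4 , - 3,1, 2.48] 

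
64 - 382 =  - 318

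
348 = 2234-1886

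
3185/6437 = 3185/6437= 0.49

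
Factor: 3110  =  2^1 * 5^1* 311^1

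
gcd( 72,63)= 9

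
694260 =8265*84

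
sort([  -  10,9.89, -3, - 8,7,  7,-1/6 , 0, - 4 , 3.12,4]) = [-10, - 8, - 4, - 3,-1/6,0 , 3.12, 4, 7,7,9.89]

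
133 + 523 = 656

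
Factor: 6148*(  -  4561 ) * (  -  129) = 2^2 * 3^1*29^1*43^1*53^1 * 4561^1 = 3617292612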